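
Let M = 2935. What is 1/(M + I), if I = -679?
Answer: 1/2256 ≈ 0.00044326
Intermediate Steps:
1/(M + I) = 1/(2935 - 679) = 1/2256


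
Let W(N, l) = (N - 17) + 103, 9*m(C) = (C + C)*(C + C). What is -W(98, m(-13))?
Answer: -184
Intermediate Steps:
m(C) = 4*C²/9 (m(C) = ((C + C)*(C + C))/9 = ((2*C)*(2*C))/9 = (4*C²)/9 = 4*C²/9)
W(N, l) = 86 + N (W(N, l) = (-17 + N) + 103 = 86 + N)
-W(98, m(-13)) = -(86 + 98) = -1*184 = -184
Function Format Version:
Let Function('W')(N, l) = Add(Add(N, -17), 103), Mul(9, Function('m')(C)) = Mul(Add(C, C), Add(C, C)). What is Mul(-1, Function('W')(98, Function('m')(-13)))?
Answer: -184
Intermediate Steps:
Function('m')(C) = Mul(Rational(4, 9), Pow(C, 2)) (Function('m')(C) = Mul(Rational(1, 9), Mul(Add(C, C), Add(C, C))) = Mul(Rational(1, 9), Mul(Mul(2, C), Mul(2, C))) = Mul(Rational(1, 9), Mul(4, Pow(C, 2))) = Mul(Rational(4, 9), Pow(C, 2)))
Function('W')(N, l) = Add(86, N) (Function('W')(N, l) = Add(Add(-17, N), 103) = Add(86, N))
Mul(-1, Function('W')(98, Function('m')(-13))) = Mul(-1, Add(86, 98)) = Mul(-1, 184) = -184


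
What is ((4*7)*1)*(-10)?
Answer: -280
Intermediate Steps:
((4*7)*1)*(-10) = (28*1)*(-10) = 28*(-10) = -280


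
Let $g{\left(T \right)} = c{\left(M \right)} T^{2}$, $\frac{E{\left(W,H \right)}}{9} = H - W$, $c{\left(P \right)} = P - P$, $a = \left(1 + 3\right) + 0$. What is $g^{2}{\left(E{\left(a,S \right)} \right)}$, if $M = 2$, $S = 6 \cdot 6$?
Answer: $0$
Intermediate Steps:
$S = 36$
$a = 4$ ($a = 4 + 0 = 4$)
$c{\left(P \right)} = 0$
$E{\left(W,H \right)} = - 9 W + 9 H$ ($E{\left(W,H \right)} = 9 \left(H - W\right) = - 9 W + 9 H$)
$g{\left(T \right)} = 0$ ($g{\left(T \right)} = 0 T^{2} = 0$)
$g^{2}{\left(E{\left(a,S \right)} \right)} = 0^{2} = 0$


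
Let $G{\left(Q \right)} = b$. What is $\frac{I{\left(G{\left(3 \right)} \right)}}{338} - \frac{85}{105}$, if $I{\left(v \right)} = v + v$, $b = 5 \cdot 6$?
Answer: $- \frac{2243}{3549} \approx -0.63201$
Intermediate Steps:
$b = 30$
$G{\left(Q \right)} = 30$
$I{\left(v \right)} = 2 v$
$\frac{I{\left(G{\left(3 \right)} \right)}}{338} - \frac{85}{105} = \frac{2 \cdot 30}{338} - \frac{85}{105} = 60 \cdot \frac{1}{338} - \frac{17}{21} = \frac{30}{169} - \frac{17}{21} = - \frac{2243}{3549}$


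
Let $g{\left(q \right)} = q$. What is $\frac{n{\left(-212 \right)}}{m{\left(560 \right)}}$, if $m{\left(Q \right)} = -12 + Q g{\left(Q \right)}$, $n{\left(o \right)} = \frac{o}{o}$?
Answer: $\frac{1}{313588} \approx 3.1889 \cdot 10^{-6}$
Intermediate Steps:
$n{\left(o \right)} = 1$
$m{\left(Q \right)} = -12 + Q^{2}$ ($m{\left(Q \right)} = -12 + Q Q = -12 + Q^{2}$)
$\frac{n{\left(-212 \right)}}{m{\left(560 \right)}} = 1 \frac{1}{-12 + 560^{2}} = 1 \frac{1}{-12 + 313600} = 1 \cdot \frac{1}{313588} = \frac{1}{313588}$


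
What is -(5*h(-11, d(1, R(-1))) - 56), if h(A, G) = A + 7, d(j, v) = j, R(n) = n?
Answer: 76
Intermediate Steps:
h(A, G) = 7 + A
-(5*h(-11, d(1, R(-1))) - 56) = -(5*(7 - 11) - 56) = -(5*(-4) - 56) = -(-20 - 56) = -1*(-76) = 76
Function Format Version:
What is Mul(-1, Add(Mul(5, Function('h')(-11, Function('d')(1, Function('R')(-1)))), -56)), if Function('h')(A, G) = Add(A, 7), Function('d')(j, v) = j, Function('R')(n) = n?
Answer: 76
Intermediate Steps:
Function('h')(A, G) = Add(7, A)
Mul(-1, Add(Mul(5, Function('h')(-11, Function('d')(1, Function('R')(-1)))), -56)) = Mul(-1, Add(Mul(5, Add(7, -11)), -56)) = Mul(-1, Add(Mul(5, -4), -56)) = Mul(-1, Add(-20, -56)) = Mul(-1, -76) = 76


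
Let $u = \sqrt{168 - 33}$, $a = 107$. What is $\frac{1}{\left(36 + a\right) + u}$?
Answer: $\frac{143}{20314} - \frac{3 \sqrt{15}}{20314} \approx 0.0064675$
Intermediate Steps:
$u = 3 \sqrt{15}$ ($u = \sqrt{135} = 3 \sqrt{15} \approx 11.619$)
$\frac{1}{\left(36 + a\right) + u} = \frac{1}{\left(36 + 107\right) + 3 \sqrt{15}} = \frac{1}{143 + 3 \sqrt{15}}$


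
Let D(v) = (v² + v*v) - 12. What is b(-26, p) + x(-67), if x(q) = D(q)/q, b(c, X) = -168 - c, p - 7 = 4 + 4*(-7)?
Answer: -18480/67 ≈ -275.82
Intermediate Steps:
p = -17 (p = 7 + (4 + 4*(-7)) = 7 + (4 - 28) = 7 - 24 = -17)
D(v) = -12 + 2*v² (D(v) = (v² + v²) - 12 = 2*v² - 12 = -12 + 2*v²)
x(q) = (-12 + 2*q²)/q
b(-26, p) + x(-67) = (-168 - 1*(-26)) + (-12/(-67) + 2*(-67)) = (-168 + 26) + (-12*(-1/67) - 134) = -142 + (12/67 - 134) = -142 - 8966/67 = -18480/67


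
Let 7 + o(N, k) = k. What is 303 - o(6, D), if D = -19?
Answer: 329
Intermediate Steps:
o(N, k) = -7 + k
303 - o(6, D) = 303 - (-7 - 19) = 303 - 1*(-26) = 303 + 26 = 329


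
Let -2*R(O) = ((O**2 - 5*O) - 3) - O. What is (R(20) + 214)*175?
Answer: 26425/2 ≈ 13213.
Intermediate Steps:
R(O) = 3/2 + 3*O - O**2/2 (R(O) = -(((O**2 - 5*O) - 3) - O)/2 = -((-3 + O**2 - 5*O) - O)/2 = -(-3 + O**2 - 6*O)/2 = 3/2 + 3*O - O**2/2)
(R(20) + 214)*175 = ((3/2 + 3*20 - 1/2*20**2) + 214)*175 = ((3/2 + 60 - 1/2*400) + 214)*175 = ((3/2 + 60 - 200) + 214)*175 = (-277/2 + 214)*175 = (151/2)*175 = 26425/2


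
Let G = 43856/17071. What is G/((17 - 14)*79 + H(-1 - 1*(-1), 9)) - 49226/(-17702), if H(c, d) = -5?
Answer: 12233408349/4381767209 ≈ 2.7919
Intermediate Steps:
G = 43856/17071 (G = 43856*(1/17071) = 43856/17071 ≈ 2.5690)
G/((17 - 14)*79 + H(-1 - 1*(-1), 9)) - 49226/(-17702) = 43856/(17071*((17 - 14)*79 - 5)) - 49226/(-17702) = 43856/(17071*(3*79 - 5)) - 49226*(-1/17702) = 43856/(17071*(237 - 5)) + 24613/8851 = (43856/17071)/232 + 24613/8851 = (43856/17071)*(1/232) + 24613/8851 = 5482/495059 + 24613/8851 = 12233408349/4381767209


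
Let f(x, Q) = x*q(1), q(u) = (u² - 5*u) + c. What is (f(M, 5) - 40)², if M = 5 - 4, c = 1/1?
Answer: 1849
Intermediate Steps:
c = 1
M = 1
q(u) = 1 + u² - 5*u (q(u) = (u² - 5*u) + 1 = 1 + u² - 5*u)
f(x, Q) = -3*x (f(x, Q) = x*(1 + 1² - 5*1) = x*(1 + 1 - 5) = x*(-3) = -3*x)
(f(M, 5) - 40)² = (-3*1 - 40)² = (-3 - 40)² = (-43)² = 1849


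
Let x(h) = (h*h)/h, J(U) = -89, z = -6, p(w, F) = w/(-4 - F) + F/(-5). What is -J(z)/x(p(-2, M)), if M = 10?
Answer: -623/13 ≈ -47.923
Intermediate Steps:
p(w, F) = -F/5 + w/(-4 - F) (p(w, F) = w/(-4 - F) + F*(-⅕) = w/(-4 - F) - F/5 = -F/5 + w/(-4 - F))
x(h) = h (x(h) = h²/h = h)
-J(z)/x(p(-2, M)) = -(-89)/((-1*10² - 5*(-2) - 4*10)/(5*(4 + 10))) = -(-89)/((⅕)*(-1*100 + 10 - 40)/14) = -(-89)/((⅕)*(1/14)*(-100 + 10 - 40)) = -(-89)/((⅕)*(1/14)*(-130)) = -(-89)/(-13/7) = -(-89)*(-7)/13 = -1*623/13 = -623/13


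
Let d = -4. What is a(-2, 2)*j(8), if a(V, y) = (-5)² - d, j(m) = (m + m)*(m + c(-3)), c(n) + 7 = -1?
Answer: 0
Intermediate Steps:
c(n) = -8 (c(n) = -7 - 1 = -8)
j(m) = 2*m*(-8 + m) (j(m) = (m + m)*(m - 8) = (2*m)*(-8 + m) = 2*m*(-8 + m))
a(V, y) = 29 (a(V, y) = (-5)² - 1*(-4) = 25 + 4 = 29)
a(-2, 2)*j(8) = 29*(2*8*(-8 + 8)) = 29*(2*8*0) = 29*0 = 0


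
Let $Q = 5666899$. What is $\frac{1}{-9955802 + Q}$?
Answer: $- \frac{1}{4288903} \approx -2.3316 \cdot 10^{-7}$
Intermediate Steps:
$\frac{1}{-9955802 + Q} = \frac{1}{-9955802 + 5666899} = \frac{1}{-4288903} = - \frac{1}{4288903}$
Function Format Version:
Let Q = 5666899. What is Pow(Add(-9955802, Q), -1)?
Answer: Rational(-1, 4288903) ≈ -2.3316e-7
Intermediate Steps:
Pow(Add(-9955802, Q), -1) = Pow(Add(-9955802, 5666899), -1) = Pow(-4288903, -1) = Rational(-1, 4288903)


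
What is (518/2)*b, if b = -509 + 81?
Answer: -110852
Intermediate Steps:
b = -428
(518/2)*b = (518/2)*(-428) = (518*(½))*(-428) = 259*(-428) = -110852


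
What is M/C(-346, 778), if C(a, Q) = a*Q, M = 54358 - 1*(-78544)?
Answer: -66451/134594 ≈ -0.49371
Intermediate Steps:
M = 132902 (M = 54358 + 78544 = 132902)
C(a, Q) = Q*a
M/C(-346, 778) = 132902/((778*(-346))) = 132902/(-269188) = 132902*(-1/269188) = -66451/134594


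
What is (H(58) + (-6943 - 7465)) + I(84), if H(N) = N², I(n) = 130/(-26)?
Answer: -11049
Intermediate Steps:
I(n) = -5 (I(n) = 130*(-1/26) = -5)
(H(58) + (-6943 - 7465)) + I(84) = (58² + (-6943 - 7465)) - 5 = (3364 - 14408) - 5 = -11044 - 5 = -11049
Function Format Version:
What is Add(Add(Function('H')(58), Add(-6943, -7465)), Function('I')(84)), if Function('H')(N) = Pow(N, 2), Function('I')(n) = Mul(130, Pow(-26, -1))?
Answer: -11049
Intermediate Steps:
Function('I')(n) = -5 (Function('I')(n) = Mul(130, Rational(-1, 26)) = -5)
Add(Add(Function('H')(58), Add(-6943, -7465)), Function('I')(84)) = Add(Add(Pow(58, 2), Add(-6943, -7465)), -5) = Add(Add(3364, -14408), -5) = Add(-11044, -5) = -11049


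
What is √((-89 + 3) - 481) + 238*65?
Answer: 15470 + 9*I*√7 ≈ 15470.0 + 23.812*I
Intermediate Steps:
√((-89 + 3) - 481) + 238*65 = √(-86 - 481) + 15470 = √(-567) + 15470 = 9*I*√7 + 15470 = 15470 + 9*I*√7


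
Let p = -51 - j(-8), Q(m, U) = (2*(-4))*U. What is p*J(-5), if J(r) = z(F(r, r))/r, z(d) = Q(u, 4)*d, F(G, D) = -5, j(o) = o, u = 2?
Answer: 1376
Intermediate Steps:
Q(m, U) = -8*U
z(d) = -32*d (z(d) = (-8*4)*d = -32*d)
J(r) = 160/r (J(r) = (-32*(-5))/r = 160/r)
p = -43 (p = -51 - 1*(-8) = -51 + 8 = -43)
p*J(-5) = -6880/(-5) = -6880*(-1)/5 = -43*(-32) = 1376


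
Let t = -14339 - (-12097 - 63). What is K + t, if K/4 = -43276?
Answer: -175283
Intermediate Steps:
t = -2179 (t = -14339 - 1*(-12160) = -14339 + 12160 = -2179)
K = -173104 (K = 4*(-43276) = -173104)
K + t = -173104 - 2179 = -175283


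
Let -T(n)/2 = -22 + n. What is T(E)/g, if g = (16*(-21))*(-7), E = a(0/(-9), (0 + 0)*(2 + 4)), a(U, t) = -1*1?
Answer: 23/1176 ≈ 0.019558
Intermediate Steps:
a(U, t) = -1
E = -1
T(n) = 44 - 2*n (T(n) = -2*(-22 + n) = 44 - 2*n)
g = 2352 (g = -336*(-7) = 2352)
T(E)/g = (44 - 2*(-1))/2352 = (44 + 2)*(1/2352) = 46*(1/2352) = 23/1176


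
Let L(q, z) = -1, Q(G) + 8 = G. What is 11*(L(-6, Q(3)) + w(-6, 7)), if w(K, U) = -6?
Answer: -77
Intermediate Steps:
Q(G) = -8 + G
11*(L(-6, Q(3)) + w(-6, 7)) = 11*(-1 - 6) = 11*(-7) = -77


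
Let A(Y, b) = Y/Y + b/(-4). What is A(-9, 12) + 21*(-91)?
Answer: -1913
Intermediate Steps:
A(Y, b) = 1 - b/4 (A(Y, b) = 1 + b*(-¼) = 1 - b/4)
A(-9, 12) + 21*(-91) = (1 - ¼*12) + 21*(-91) = (1 - 3) - 1911 = -2 - 1911 = -1913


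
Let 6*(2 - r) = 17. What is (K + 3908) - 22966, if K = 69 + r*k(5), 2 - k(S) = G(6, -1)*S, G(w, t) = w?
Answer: -56897/3 ≈ -18966.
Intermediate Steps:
r = -⅚ (r = 2 - ⅙*17 = 2 - 17/6 = -⅚ ≈ -0.83333)
k(S) = 2 - 6*S
K = 277/3 (K = 69 - 5*(2 - 6*5)/6 = 69 - 5*(2 - 30)/6 = 69 - ⅚*(-28) = 69 + 70/3 = 277/3 ≈ 92.333)
(K + 3908) - 22966 = (277/3 + 3908) - 22966 = 12001/3 - 22966 = -56897/3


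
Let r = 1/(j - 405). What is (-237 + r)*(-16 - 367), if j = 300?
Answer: 9531338/105 ≈ 90775.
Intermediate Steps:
r = -1/105 (r = 1/(300 - 405) = 1/(-105) = -1/105 ≈ -0.0095238)
(-237 + r)*(-16 - 367) = (-237 - 1/105)*(-16 - 367) = -24886/105*(-383) = 9531338/105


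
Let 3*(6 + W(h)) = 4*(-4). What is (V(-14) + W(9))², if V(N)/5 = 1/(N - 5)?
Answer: 436921/3249 ≈ 134.48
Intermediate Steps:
V(N) = 5/(-5 + N) (V(N) = 5/(N - 5) = 5/(-5 + N))
W(h) = -34/3 (W(h) = -6 + (4*(-4))/3 = -6 + (⅓)*(-16) = -6 - 16/3 = -34/3)
(V(-14) + W(9))² = (5/(-5 - 14) - 34/3)² = (5/(-19) - 34/3)² = (5*(-1/19) - 34/3)² = (-5/19 - 34/3)² = (-661/57)² = 436921/3249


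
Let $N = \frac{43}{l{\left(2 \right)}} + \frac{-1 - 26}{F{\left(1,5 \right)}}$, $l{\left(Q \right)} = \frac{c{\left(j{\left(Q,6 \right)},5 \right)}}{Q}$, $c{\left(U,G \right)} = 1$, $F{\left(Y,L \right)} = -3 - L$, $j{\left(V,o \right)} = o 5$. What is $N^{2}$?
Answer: $\frac{511225}{64} \approx 7987.9$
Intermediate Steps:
$j{\left(V,o \right)} = 5 o$
$l{\left(Q \right)} = \frac{1}{Q}$ ($l{\left(Q \right)} = 1 \frac{1}{Q} = \frac{1}{Q}$)
$N = \frac{715}{8}$ ($N = \frac{43}{\frac{1}{2}} + \frac{-1 - 26}{-3 - 5} = 43 \frac{1}{\frac{1}{2}} + \frac{-1 - 26}{-3 - 5} = 43 \cdot 2 - \frac{27}{-8} = 86 - - \frac{27}{8} = 86 + \frac{27}{8} = \frac{715}{8} \approx 89.375$)
$N^{2} = \left(\frac{715}{8}\right)^{2} = \frac{511225}{64}$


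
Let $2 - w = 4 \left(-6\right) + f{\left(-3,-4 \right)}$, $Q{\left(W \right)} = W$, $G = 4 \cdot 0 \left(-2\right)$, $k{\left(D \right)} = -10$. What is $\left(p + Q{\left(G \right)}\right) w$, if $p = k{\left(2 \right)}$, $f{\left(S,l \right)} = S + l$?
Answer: $-330$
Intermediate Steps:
$G = 0$ ($G = 0 \left(-2\right) = 0$)
$p = -10$
$w = 33$ ($w = 2 - \left(4 \left(-6\right) - 7\right) = 2 - \left(-24 - 7\right) = 2 - -31 = 2 + 31 = 33$)
$\left(p + Q{\left(G \right)}\right) w = \left(-10 + 0\right) 33 = \left(-10\right) 33 = -330$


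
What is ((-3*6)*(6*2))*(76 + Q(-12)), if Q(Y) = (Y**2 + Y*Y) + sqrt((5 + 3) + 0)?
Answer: -78624 - 432*sqrt(2) ≈ -79235.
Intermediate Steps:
Q(Y) = 2*sqrt(2) + 2*Y**2 (Q(Y) = (Y**2 + Y**2) + sqrt(8 + 0) = 2*Y**2 + sqrt(8) = 2*Y**2 + 2*sqrt(2) = 2*sqrt(2) + 2*Y**2)
((-3*6)*(6*2))*(76 + Q(-12)) = ((-3*6)*(6*2))*(76 + (2*sqrt(2) + 2*(-12)**2)) = (-18*12)*(76 + (2*sqrt(2) + 2*144)) = -216*(76 + (2*sqrt(2) + 288)) = -216*(76 + (288 + 2*sqrt(2))) = -216*(364 + 2*sqrt(2)) = -78624 - 432*sqrt(2)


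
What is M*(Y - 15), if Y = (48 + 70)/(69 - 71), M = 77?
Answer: -5698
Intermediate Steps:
Y = -59 (Y = 118/(-2) = 118*(-½) = -59)
M*(Y - 15) = 77*(-59 - 15) = 77*(-74) = -5698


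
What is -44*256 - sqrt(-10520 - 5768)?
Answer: -11264 - 4*I*sqrt(1018) ≈ -11264.0 - 127.62*I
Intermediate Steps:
-44*256 - sqrt(-10520 - 5768) = -11264 - sqrt(-16288) = -11264 - 4*I*sqrt(1018)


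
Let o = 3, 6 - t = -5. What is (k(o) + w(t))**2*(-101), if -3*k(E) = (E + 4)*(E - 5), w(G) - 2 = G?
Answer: -283709/9 ≈ -31523.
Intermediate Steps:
t = 11 (t = 6 - 1*(-5) = 6 + 5 = 11)
w(G) = 2 + G
k(E) = -(-5 + E)*(4 + E)/3 (k(E) = -(E + 4)*(E - 5)/3 = -(4 + E)*(-5 + E)/3 = -(-5 + E)*(4 + E)/3)
(k(o) + w(t))**2*(-101) = ((20/3 - 1/3*3**2 + (1/3)*3) + (2 + 11))**2*(-101) = ((20/3 - 1/3*9 + 1) + 13)**2*(-101) = ((20/3 - 3 + 1) + 13)**2*(-101) = (14/3 + 13)**2*(-101) = (53/3)**2*(-101) = (2809/9)*(-101) = -283709/9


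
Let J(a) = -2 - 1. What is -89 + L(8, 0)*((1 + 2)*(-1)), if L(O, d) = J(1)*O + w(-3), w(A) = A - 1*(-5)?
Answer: -23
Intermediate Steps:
J(a) = -3
w(A) = 5 + A (w(A) = A + 5 = 5 + A)
L(O, d) = 2 - 3*O (L(O, d) = -3*O + (5 - 3) = -3*O + 2 = 2 - 3*O)
-89 + L(8, 0)*((1 + 2)*(-1)) = -89 + (2 - 3*8)*((1 + 2)*(-1)) = -89 + (2 - 24)*(3*(-1)) = -89 - 22*(-3) = -89 + 66 = -23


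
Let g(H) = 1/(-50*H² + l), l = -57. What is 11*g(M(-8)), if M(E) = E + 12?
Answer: -11/857 ≈ -0.012835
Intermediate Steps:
M(E) = 12 + E
g(H) = 1/(-57 - 50*H²) (g(H) = 1/(-50*H² - 57) = 1/(-57 - 50*H²))
11*g(M(-8)) = 11*(-1/(57 + 50*(12 - 8)²)) = 11*(-1/(57 + 50*4²)) = 11*(-1/(57 + 50*16)) = 11*(-1/(57 + 800)) = 11*(-1/857) = -11/857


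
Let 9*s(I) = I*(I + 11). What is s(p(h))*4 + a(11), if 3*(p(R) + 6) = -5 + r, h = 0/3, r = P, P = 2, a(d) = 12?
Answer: -4/9 ≈ -0.44444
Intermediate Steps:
r = 2
h = 0 (h = 0*(1/3) = 0)
p(R) = -7 (p(R) = -6 + (-5 + 2)/3 = -6 + (1/3)*(-3) = -6 - 1 = -7)
s(I) = I*(11 + I)/9 (s(I) = (I*(I + 11))/9 = (I*(11 + I))/9 = I*(11 + I)/9)
s(p(h))*4 + a(11) = ((1/9)*(-7)*(11 - 7))*4 + 12 = ((1/9)*(-7)*4)*4 + 12 = -28/9*4 + 12 = -112/9 + 12 = -4/9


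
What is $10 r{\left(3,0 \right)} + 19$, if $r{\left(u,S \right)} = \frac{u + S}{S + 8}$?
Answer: $\frac{91}{4} \approx 22.75$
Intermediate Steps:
$r{\left(u,S \right)} = \frac{S + u}{8 + S}$
$10 r{\left(3,0 \right)} + 19 = 10 \frac{0 + 3}{8 + 0} + 19 = 10 \cdot \frac{1}{8} \cdot 3 + 19 = 10 \cdot \frac{3}{8} + 19 = \frac{15}{4} + 19 = \frac{91}{4}$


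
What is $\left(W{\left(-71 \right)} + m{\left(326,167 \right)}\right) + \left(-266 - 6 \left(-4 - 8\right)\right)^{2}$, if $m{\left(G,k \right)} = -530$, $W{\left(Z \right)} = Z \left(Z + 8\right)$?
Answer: $41579$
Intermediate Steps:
$W{\left(Z \right)} = Z \left(8 + Z\right)$
$\left(W{\left(-71 \right)} + m{\left(326,167 \right)}\right) + \left(-266 - 6 \left(-4 - 8\right)\right)^{2} = \left(- 71 \left(8 - 71\right) - 530\right) + \left(-266 - 6 \left(-4 - 8\right)\right)^{2} = \left(\left(-71\right) \left(-63\right) - 530\right) + \left(-266 - -72\right)^{2} = \left(4473 - 530\right) + \left(-266 + 72\right)^{2} = 3943 + \left(-194\right)^{2} = 3943 + 37636 = 41579$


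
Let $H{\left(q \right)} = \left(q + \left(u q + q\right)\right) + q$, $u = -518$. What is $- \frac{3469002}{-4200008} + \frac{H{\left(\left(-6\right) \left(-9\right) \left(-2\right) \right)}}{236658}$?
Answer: $\frac{87880960023}{82830457772} \approx 1.061$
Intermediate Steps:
$H{\left(q \right)} = - 515 q$ ($H{\left(q \right)} = \left(q + \left(- 518 q + q\right)\right) + q = \left(q - 517 q\right) + q = - 516 q + q = - 515 q$)
$- \frac{3469002}{-4200008} + \frac{H{\left(\left(-6\right) \left(-9\right) \left(-2\right) \right)}}{236658} = - \frac{3469002}{-4200008} + \frac{\left(-515\right) \left(-6\right) \left(-9\right) \left(-2\right)}{236658} = \left(-3469002\right) \left(- \frac{1}{4200008}\right) + - 515 \cdot 54 \left(-2\right) \frac{1}{236658} = \frac{1734501}{2100004} + \left(-515\right) \left(-108\right) \frac{1}{236658} = \frac{1734501}{2100004} + 55620 \cdot \frac{1}{236658} = \frac{1734501}{2100004} + \frac{9270}{39443} = \frac{87880960023}{82830457772}$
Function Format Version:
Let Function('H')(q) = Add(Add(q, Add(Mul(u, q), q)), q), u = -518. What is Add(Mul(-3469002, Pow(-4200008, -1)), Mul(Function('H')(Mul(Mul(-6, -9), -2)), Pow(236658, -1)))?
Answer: Rational(87880960023, 82830457772) ≈ 1.0610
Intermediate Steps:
Function('H')(q) = Mul(-515, q) (Function('H')(q) = Add(Add(q, Add(Mul(-518, q), q)), q) = Add(Add(q, Mul(-517, q)), q) = Add(Mul(-516, q), q) = Mul(-515, q))
Add(Mul(-3469002, Pow(-4200008, -1)), Mul(Function('H')(Mul(Mul(-6, -9), -2)), Pow(236658, -1))) = Add(Mul(-3469002, Pow(-4200008, -1)), Mul(Mul(-515, Mul(Mul(-6, -9), -2)), Pow(236658, -1))) = Add(Mul(-3469002, Rational(-1, 4200008)), Mul(Mul(-515, Mul(54, -2)), Rational(1, 236658))) = Add(Rational(1734501, 2100004), Mul(Mul(-515, -108), Rational(1, 236658))) = Add(Rational(1734501, 2100004), Mul(55620, Rational(1, 236658))) = Add(Rational(1734501, 2100004), Rational(9270, 39443)) = Rational(87880960023, 82830457772)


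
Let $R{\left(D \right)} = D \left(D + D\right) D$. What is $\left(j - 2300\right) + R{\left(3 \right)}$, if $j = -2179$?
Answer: $-4425$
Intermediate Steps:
$R{\left(D \right)} = 2 D^{3}$ ($R{\left(D \right)} = D 2 D D = 2 D^{2} D = 2 D^{3}$)
$\left(j - 2300\right) + R{\left(3 \right)} = \left(-2179 - 2300\right) + 2 \cdot 3^{3} = -4479 + 2 \cdot 27 = -4479 + 54 = -4425$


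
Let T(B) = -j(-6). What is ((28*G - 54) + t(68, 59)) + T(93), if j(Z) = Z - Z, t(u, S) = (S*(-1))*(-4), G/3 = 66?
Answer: 5726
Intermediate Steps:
G = 198 (G = 3*66 = 198)
t(u, S) = 4*S (t(u, S) = -S*(-4) = 4*S)
j(Z) = 0
T(B) = 0 (T(B) = -1*0 = 0)
((28*G - 54) + t(68, 59)) + T(93) = ((28*198 - 54) + 4*59) + 0 = ((5544 - 54) + 236) + 0 = (5490 + 236) + 0 = 5726 + 0 = 5726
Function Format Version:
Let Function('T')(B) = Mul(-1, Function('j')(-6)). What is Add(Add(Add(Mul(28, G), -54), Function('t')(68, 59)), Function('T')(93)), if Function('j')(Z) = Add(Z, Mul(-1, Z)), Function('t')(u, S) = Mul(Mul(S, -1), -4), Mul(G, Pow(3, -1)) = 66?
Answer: 5726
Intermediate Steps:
G = 198 (G = Mul(3, 66) = 198)
Function('t')(u, S) = Mul(4, S) (Function('t')(u, S) = Mul(Mul(-1, S), -4) = Mul(4, S))
Function('j')(Z) = 0
Function('T')(B) = 0 (Function('T')(B) = Mul(-1, 0) = 0)
Add(Add(Add(Mul(28, G), -54), Function('t')(68, 59)), Function('T')(93)) = Add(Add(Add(Mul(28, 198), -54), Mul(4, 59)), 0) = Add(Add(Add(5544, -54), 236), 0) = Add(Add(5490, 236), 0) = Add(5726, 0) = 5726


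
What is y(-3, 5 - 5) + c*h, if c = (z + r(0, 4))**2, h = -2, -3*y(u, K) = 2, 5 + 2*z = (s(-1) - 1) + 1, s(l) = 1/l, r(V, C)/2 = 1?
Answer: -8/3 ≈ -2.6667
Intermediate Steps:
r(V, C) = 2 (r(V, C) = 2*1 = 2)
z = -3 (z = -5/2 + ((1/(-1) - 1) + 1)/2 = -5/2 + ((-1 - 1) + 1)/2 = -5/2 + (-2 + 1)/2 = -5/2 + (1/2)*(-1) = -5/2 - 1/2 = -3)
y(u, K) = -2/3 (y(u, K) = -1/3*2 = -2/3)
c = 1 (c = (-3 + 2)**2 = (-1)**2 = 1)
y(-3, 5 - 5) + c*h = -2/3 + 1*(-2) = -2/3 - 2 = -8/3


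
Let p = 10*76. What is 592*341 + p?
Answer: 202632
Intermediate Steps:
p = 760
592*341 + p = 592*341 + 760 = 201872 + 760 = 202632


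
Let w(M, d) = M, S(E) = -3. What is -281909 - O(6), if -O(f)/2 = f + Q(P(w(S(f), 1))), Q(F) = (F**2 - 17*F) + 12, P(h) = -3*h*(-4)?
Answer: -278057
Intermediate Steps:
P(h) = 12*h
Q(F) = 12 + F**2 - 17*F
O(f) = -3840 - 2*f (O(f) = -2*(f + (12 + (12*(-3))**2 - 204*(-3))) = -2*(f + (12 + (-36)**2 - 17*(-36))) = -2*(f + (12 + 1296 + 612)) = -2*(f + 1920) = -2*(1920 + f) = -3840 - 2*f)
-281909 - O(6) = -281909 - (-3840 - 2*6) = -281909 - (-3840 - 12) = -281909 - 1*(-3852) = -281909 + 3852 = -278057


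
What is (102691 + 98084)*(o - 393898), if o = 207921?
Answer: -37339532175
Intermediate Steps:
(102691 + 98084)*(o - 393898) = (102691 + 98084)*(207921 - 393898) = 200775*(-185977) = -37339532175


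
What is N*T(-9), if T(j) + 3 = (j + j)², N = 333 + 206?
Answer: 173019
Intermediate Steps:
N = 539
T(j) = -3 + 4*j² (T(j) = -3 + (j + j)² = -3 + (2*j)² = -3 + 4*j²)
N*T(-9) = 539*(-3 + 4*(-9)²) = 539*(-3 + 4*81) = 539*(-3 + 324) = 539*321 = 173019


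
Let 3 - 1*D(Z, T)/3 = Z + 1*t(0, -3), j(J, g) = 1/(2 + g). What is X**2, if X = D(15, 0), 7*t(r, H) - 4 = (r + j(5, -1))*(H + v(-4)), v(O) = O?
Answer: 59049/49 ≈ 1205.1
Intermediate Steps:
t(r, H) = 4/7 + (1 + r)*(-4 + H)/7 (t(r, H) = 4/7 + ((r + 1/(2 - 1))*(H - 4))/7 = 4/7 + ((r + 1/1)*(-4 + H))/7 = 4/7 + ((r + 1)*(-4 + H))/7 = 4/7 + ((1 + r)*(-4 + H))/7 = 4/7 + (1 + r)*(-4 + H)/7)
D(Z, T) = 72/7 - 3*Z (D(Z, T) = 9 - 3*(Z + 1*(-4/7*0 + (1/7)*(-3) + (1/7)*(-3)*0)) = 9 - 3*(Z + 1*(0 - 3/7 + 0)) = 9 - 3*(Z + 1*(-3/7)) = 9 - 3*(Z - 3/7) = 9 - 3*(-3/7 + Z) = 9 + (9/7 - 3*Z) = 72/7 - 3*Z)
X = -243/7 (X = 72/7 - 3*15 = 72/7 - 45 = -243/7 ≈ -34.714)
X**2 = (-243/7)**2 = 59049/49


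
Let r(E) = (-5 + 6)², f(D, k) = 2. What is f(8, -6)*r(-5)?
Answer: 2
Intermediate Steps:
r(E) = 1 (r(E) = 1² = 1)
f(8, -6)*r(-5) = 2*1 = 2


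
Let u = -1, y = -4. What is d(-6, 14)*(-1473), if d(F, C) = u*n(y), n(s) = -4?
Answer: -5892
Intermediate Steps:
d(F, C) = 4 (d(F, C) = -1*(-4) = 4)
d(-6, 14)*(-1473) = 4*(-1473) = -5892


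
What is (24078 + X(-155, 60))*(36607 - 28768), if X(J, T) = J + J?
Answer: 186317352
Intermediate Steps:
X(J, T) = 2*J
(24078 + X(-155, 60))*(36607 - 28768) = (24078 + 2*(-155))*(36607 - 28768) = (24078 - 310)*7839 = 23768*7839 = 186317352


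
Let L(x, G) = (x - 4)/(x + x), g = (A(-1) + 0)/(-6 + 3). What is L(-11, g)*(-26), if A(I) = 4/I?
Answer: -195/11 ≈ -17.727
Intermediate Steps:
g = 4/3 (g = (4/(-1) + 0)/(-6 + 3) = (4*(-1) + 0)/(-3) = (-4 + 0)*(-⅓) = -4*(-⅓) = 4/3 ≈ 1.3333)
L(x, G) = (-4 + x)/(2*x) (L(x, G) = (-4 + x)/((2*x)) = (-4 + x)*(1/(2*x)) = (-4 + x)/(2*x))
L(-11, g)*(-26) = ((½)*(-4 - 11)/(-11))*(-26) = ((½)*(-1/11)*(-15))*(-26) = (15/22)*(-26) = -195/11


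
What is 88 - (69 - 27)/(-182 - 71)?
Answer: 22306/253 ≈ 88.166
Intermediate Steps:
88 - (69 - 27)/(-182 - 71) = 88 - 42/(-253) = 88 - 42*(-1)/253 = 88 - 1*(-42/253) = 88 + 42/253 = 22306/253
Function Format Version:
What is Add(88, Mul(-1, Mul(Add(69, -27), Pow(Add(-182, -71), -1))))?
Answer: Rational(22306, 253) ≈ 88.166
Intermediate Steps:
Add(88, Mul(-1, Mul(Add(69, -27), Pow(Add(-182, -71), -1)))) = Add(88, Mul(-1, Mul(42, Pow(-253, -1)))) = Add(88, Mul(-1, Mul(42, Rational(-1, 253)))) = Add(88, Mul(-1, Rational(-42, 253))) = Add(88, Rational(42, 253)) = Rational(22306, 253)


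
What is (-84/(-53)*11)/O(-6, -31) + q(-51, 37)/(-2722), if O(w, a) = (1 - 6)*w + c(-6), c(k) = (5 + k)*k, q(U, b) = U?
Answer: 217703/432798 ≈ 0.50301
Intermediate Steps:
c(k) = k*(5 + k)
O(w, a) = 6 - 5*w (O(w, a) = (1 - 6)*w - 6*(5 - 6) = -5*w - 6*(-1) = -5*w + 6 = 6 - 5*w)
(-84/(-53)*11)/O(-6, -31) + q(-51, 37)/(-2722) = (-84/(-53)*11)/(6 - 5*(-6)) - 51/(-2722) = (-84*(-1/53)*11)/(6 + 30) - 51*(-1/2722) = ((84/53)*11)/36 + 51/2722 = (924/53)*(1/36) + 51/2722 = 77/159 + 51/2722 = 217703/432798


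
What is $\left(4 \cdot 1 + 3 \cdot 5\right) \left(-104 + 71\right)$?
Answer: $-627$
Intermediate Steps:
$\left(4 \cdot 1 + 3 \cdot 5\right) \left(-104 + 71\right) = \left(4 + 15\right) \left(-33\right) = 19 \left(-33\right) = -627$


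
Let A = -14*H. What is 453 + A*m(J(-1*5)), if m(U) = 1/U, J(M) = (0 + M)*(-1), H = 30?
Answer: 369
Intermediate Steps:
J(M) = -M (J(M) = M*(-1) = -M)
A = -420 (A = -14*30 = -420)
453 + A*m(J(-1*5)) = 453 - 420/((-(-1)*5)) = 453 - 420/((-1*(-5))) = 453 - 420/5 = 453 - 420*⅕ = 453 - 84 = 369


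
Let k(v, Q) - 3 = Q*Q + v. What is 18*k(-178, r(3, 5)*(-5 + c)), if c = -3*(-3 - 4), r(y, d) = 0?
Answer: -3150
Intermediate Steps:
c = 21 (c = -3*(-7) = 21)
k(v, Q) = 3 + v + Q² (k(v, Q) = 3 + (Q*Q + v) = 3 + (Q² + v) = 3 + (v + Q²) = 3 + v + Q²)
18*k(-178, r(3, 5)*(-5 + c)) = 18*(3 - 178 + (0*(-5 + 21))²) = 18*(3 - 178 + (0*16)²) = 18*(3 - 178 + 0²) = 18*(3 - 178 + 0) = 18*(-175) = -3150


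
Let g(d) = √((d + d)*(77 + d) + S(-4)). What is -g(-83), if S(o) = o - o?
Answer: -2*√249 ≈ -31.559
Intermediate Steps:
S(o) = 0
g(d) = √2*√(d*(77 + d)) (g(d) = √((d + d)*(77 + d) + 0) = √((2*d)*(77 + d) + 0) = √(2*d*(77 + d) + 0) = √(2*d*(77 + d)) = √2*√(d*(77 + d)))
-g(-83) = -√2*√(-83*(77 - 83)) = -√2*√(-83*(-6)) = -√2*√498 = -2*√249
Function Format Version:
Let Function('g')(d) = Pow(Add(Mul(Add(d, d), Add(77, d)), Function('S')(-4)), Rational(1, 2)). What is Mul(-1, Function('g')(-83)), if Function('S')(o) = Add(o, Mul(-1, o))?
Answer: Mul(-2, Pow(249, Rational(1, 2))) ≈ -31.559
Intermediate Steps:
Function('S')(o) = 0
Function('g')(d) = Mul(Pow(2, Rational(1, 2)), Pow(Mul(d, Add(77, d)), Rational(1, 2))) (Function('g')(d) = Pow(Add(Mul(Add(d, d), Add(77, d)), 0), Rational(1, 2)) = Pow(Add(Mul(Mul(2, d), Add(77, d)), 0), Rational(1, 2)) = Pow(Add(Mul(2, d, Add(77, d)), 0), Rational(1, 2)) = Pow(Mul(2, d, Add(77, d)), Rational(1, 2)) = Mul(Pow(2, Rational(1, 2)), Pow(Mul(d, Add(77, d)), Rational(1, 2))))
Mul(-1, Function('g')(-83)) = Mul(-1, Mul(Pow(2, Rational(1, 2)), Pow(Mul(-83, Add(77, -83)), Rational(1, 2)))) = Mul(-1, Mul(Pow(2, Rational(1, 2)), Pow(Mul(-83, -6), Rational(1, 2)))) = Mul(-1, Mul(Pow(2, Rational(1, 2)), Pow(498, Rational(1, 2)))) = Mul(-1, Mul(2, Pow(249, Rational(1, 2)))) = Mul(-2, Pow(249, Rational(1, 2)))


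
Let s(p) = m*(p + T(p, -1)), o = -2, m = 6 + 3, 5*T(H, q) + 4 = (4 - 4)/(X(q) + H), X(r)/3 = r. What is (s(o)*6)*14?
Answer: -10584/5 ≈ -2116.8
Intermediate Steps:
X(r) = 3*r
T(H, q) = -4/5 (T(H, q) = -4/5 + ((4 - 4)/(3*q + H))/5 = -4/5 + (0/(H + 3*q))/5 = -4/5 + (1/5)*0 = -4/5 + 0 = -4/5)
m = 9
s(p) = -36/5 + 9*p (s(p) = 9*(p - 4/5) = 9*(-4/5 + p) = -36/5 + 9*p)
(s(o)*6)*14 = ((-36/5 + 9*(-2))*6)*14 = ((-36/5 - 18)*6)*14 = -126/5*6*14 = -756/5*14 = -10584/5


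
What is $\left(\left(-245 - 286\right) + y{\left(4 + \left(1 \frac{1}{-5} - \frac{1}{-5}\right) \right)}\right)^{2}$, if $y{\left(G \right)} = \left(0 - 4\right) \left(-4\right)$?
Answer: $265225$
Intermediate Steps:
$y{\left(G \right)} = 16$ ($y{\left(G \right)} = \left(0 - 4\right) \left(-4\right) = \left(-4\right) \left(-4\right) = 16$)
$\left(\left(-245 - 286\right) + y{\left(4 + \left(1 \frac{1}{-5} - \frac{1}{-5}\right) \right)}\right)^{2} = \left(\left(-245 - 286\right) + 16\right)^{2} = \left(-531 + 16\right)^{2} = \left(-515\right)^{2} = 265225$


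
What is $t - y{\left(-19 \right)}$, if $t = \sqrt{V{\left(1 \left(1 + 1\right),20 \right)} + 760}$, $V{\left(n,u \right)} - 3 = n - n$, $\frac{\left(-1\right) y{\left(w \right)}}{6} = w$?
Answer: $-114 + \sqrt{763} \approx -86.378$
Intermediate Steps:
$y{\left(w \right)} = - 6 w$
$V{\left(n,u \right)} = 3$ ($V{\left(n,u \right)} = 3 + \left(n - n\right) = 3 + 0 = 3$)
$t = \sqrt{763}$ ($t = \sqrt{3 + 760} = \sqrt{763} \approx 27.622$)
$t - y{\left(-19 \right)} = \sqrt{763} - \left(-6\right) \left(-19\right) = \sqrt{763} - 114 = -114 + \sqrt{763}$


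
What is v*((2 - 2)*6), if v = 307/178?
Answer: 0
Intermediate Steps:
v = 307/178 (v = 307*(1/178) = 307/178 ≈ 1.7247)
v*((2 - 2)*6) = 307*((2 - 2)*6)/178 = 307*(0*6)/178 = (307/178)*0 = 0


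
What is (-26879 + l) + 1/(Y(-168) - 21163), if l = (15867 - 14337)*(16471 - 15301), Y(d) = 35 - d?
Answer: 36957112159/20960 ≈ 1.7632e+6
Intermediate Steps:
l = 1790100 (l = 1530*1170 = 1790100)
(-26879 + l) + 1/(Y(-168) - 21163) = (-26879 + 1790100) + 1/((35 - 1*(-168)) - 21163) = 1763221 + 1/((35 + 168) - 21163) = 1763221 + 1/(203 - 21163) = 1763221 + 1/(-20960) = 1763221 - 1/20960 = 36957112159/20960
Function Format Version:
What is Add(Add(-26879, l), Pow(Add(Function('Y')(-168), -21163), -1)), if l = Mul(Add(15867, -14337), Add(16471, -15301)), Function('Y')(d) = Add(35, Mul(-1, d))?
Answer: Rational(36957112159, 20960) ≈ 1.7632e+6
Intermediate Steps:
l = 1790100 (l = Mul(1530, 1170) = 1790100)
Add(Add(-26879, l), Pow(Add(Function('Y')(-168), -21163), -1)) = Add(Add(-26879, 1790100), Pow(Add(Add(35, Mul(-1, -168)), -21163), -1)) = Add(1763221, Pow(Add(Add(35, 168), -21163), -1)) = Add(1763221, Pow(Add(203, -21163), -1)) = Add(1763221, Pow(-20960, -1)) = Add(1763221, Rational(-1, 20960)) = Rational(36957112159, 20960)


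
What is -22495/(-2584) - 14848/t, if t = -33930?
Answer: 13821079/1511640 ≈ 9.1431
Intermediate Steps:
-22495/(-2584) - 14848/t = -22495/(-2584) - 14848/(-33930) = -22495*(-1/2584) - 14848*(-1/33930) = 22495/2584 + 256/585 = 13821079/1511640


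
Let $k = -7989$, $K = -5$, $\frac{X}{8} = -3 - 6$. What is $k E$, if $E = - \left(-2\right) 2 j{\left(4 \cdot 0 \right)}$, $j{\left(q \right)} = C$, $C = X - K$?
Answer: $2141052$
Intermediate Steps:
$X = -72$ ($X = 8 \left(-3 - 6\right) = 8 \left(-9\right) = -72$)
$C = -67$ ($C = -72 - -5 = -72 + 5 = -67$)
$j{\left(q \right)} = -67$
$E = -268$ ($E = - \left(-2\right) 2 \left(-67\right) = \left(-1\right) \left(-4\right) \left(-67\right) = 4 \left(-67\right) = -268$)
$k E = \left(-7989\right) \left(-268\right) = 2141052$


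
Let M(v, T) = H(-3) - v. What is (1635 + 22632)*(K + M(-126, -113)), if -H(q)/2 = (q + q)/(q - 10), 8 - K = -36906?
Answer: 11684754636/13 ≈ 8.9883e+8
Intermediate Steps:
K = 36914 (K = 8 - 1*(-36906) = 8 + 36906 = 36914)
H(q) = -4*q/(-10 + q) (H(q) = -2*(q + q)/(q - 10) = -2*2*q/(-10 + q) = -4*q/(-10 + q))
M(v, T) = -12/13 - v (M(v, T) = -4*(-3)/(-10 - 3) - v = -4*(-3)/(-13) - v = -4*(-3)*(-1/13) - v = -12/13 - v)
(1635 + 22632)*(K + M(-126, -113)) = (1635 + 22632)*(36914 + (-12/13 - 1*(-126))) = 24267*(36914 + (-12/13 + 126)) = 24267*(36914 + 1626/13) = 24267*(481508/13) = 11684754636/13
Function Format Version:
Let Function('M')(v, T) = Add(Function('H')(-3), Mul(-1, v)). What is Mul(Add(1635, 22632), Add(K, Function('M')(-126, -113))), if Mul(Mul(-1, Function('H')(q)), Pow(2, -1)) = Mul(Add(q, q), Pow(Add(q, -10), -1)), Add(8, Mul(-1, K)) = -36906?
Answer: Rational(11684754636, 13) ≈ 8.9883e+8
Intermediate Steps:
K = 36914 (K = Add(8, Mul(-1, -36906)) = Add(8, 36906) = 36914)
Function('H')(q) = Mul(-4, q, Pow(Add(-10, q), -1)) (Function('H')(q) = Mul(-2, Mul(Add(q, q), Pow(Add(q, -10), -1))) = Mul(-2, Mul(Mul(2, q), Pow(Add(-10, q), -1))) = Mul(-2, Mul(2, q, Pow(Add(-10, q), -1))) = Mul(-4, q, Pow(Add(-10, q), -1)))
Function('M')(v, T) = Add(Rational(-12, 13), Mul(-1, v)) (Function('M')(v, T) = Add(Mul(-4, -3, Pow(Add(-10, -3), -1)), Mul(-1, v)) = Add(Mul(-4, -3, Pow(-13, -1)), Mul(-1, v)) = Add(Mul(-4, -3, Rational(-1, 13)), Mul(-1, v)) = Add(Rational(-12, 13), Mul(-1, v)))
Mul(Add(1635, 22632), Add(K, Function('M')(-126, -113))) = Mul(Add(1635, 22632), Add(36914, Add(Rational(-12, 13), Mul(-1, -126)))) = Mul(24267, Add(36914, Add(Rational(-12, 13), 126))) = Mul(24267, Add(36914, Rational(1626, 13))) = Mul(24267, Rational(481508, 13)) = Rational(11684754636, 13)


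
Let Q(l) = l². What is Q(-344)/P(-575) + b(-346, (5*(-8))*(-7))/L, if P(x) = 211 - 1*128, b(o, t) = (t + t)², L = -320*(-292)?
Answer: 8658863/6059 ≈ 1429.1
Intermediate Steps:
L = 93440
b(o, t) = 4*t² (b(o, t) = (2*t)² = 4*t²)
P(x) = 83 (P(x) = 211 - 128 = 83)
Q(-344)/P(-575) + b(-346, (5*(-8))*(-7))/L = (-344)²/83 + (4*((5*(-8))*(-7))²)/93440 = 118336*(1/83) + (4*(-40*(-7))²)*(1/93440) = 118336/83 + (4*280²)*(1/93440) = 118336/83 + (4*78400)*(1/93440) = 118336/83 + 313600*(1/93440) = 118336/83 + 245/73 = 8658863/6059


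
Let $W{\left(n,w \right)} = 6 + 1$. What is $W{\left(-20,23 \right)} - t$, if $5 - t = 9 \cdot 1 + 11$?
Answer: $22$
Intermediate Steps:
$t = -15$ ($t = 5 - \left(9 \cdot 1 + 11\right) = 5 - \left(9 + 11\right) = 5 - 20 = -15$)
$W{\left(n,w \right)} = 7$
$W{\left(-20,23 \right)} - t = 7 - -15 = 7 + 15 = 22$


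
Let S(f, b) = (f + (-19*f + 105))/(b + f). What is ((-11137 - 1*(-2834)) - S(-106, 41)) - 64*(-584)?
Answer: 1891758/65 ≈ 29104.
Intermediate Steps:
S(f, b) = (105 - 18*f)/(b + f) (S(f, b) = (f + (105 - 19*f))/(b + f) = (105 - 18*f)/(b + f))
((-11137 - 1*(-2834)) - S(-106, 41)) - 64*(-584) = ((-11137 - 1*(-2834)) - 3*(35 - 6*(-106))/(41 - 106)) - 64*(-584) = ((-11137 + 2834) - 3*(35 + 636)/(-65)) - 1*(-37376) = (-8303 - 3*(-1)*671/65) + 37376 = (-8303 - 1*(-2013/65)) + 37376 = (-8303 + 2013/65) + 37376 = -537682/65 + 37376 = 1891758/65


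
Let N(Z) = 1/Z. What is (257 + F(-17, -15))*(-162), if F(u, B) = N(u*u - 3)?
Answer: -5953743/143 ≈ -41635.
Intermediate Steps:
F(u, B) = 1/(-3 + u²) (F(u, B) = 1/(u*u - 3) = 1/(u² - 3) = 1/(-3 + u²))
(257 + F(-17, -15))*(-162) = (257 + 1/(-3 + (-17)²))*(-162) = (257 + 1/(-3 + 289))*(-162) = (257 + 1/286)*(-162) = (73503/286)*(-162) = -5953743/143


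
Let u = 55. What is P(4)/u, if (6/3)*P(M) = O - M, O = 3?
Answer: -1/110 ≈ -0.0090909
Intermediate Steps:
P(M) = 3/2 - M/2 (P(M) = (3 - M)/2 = 3/2 - M/2)
P(4)/u = (3/2 - 1/2*4)/55 = (3/2 - 2)*(1/55) = -1/2*1/55 = -1/110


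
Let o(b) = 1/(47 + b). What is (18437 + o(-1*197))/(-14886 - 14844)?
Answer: -2765549/4459500 ≈ -0.62015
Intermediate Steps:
(18437 + o(-1*197))/(-14886 - 14844) = (18437 + 1/(47 - 1*197))/(-14886 - 14844) = (18437 + 1/(47 - 197))/(-29730) = (18437 + 1/(-150))*(-1/29730) = (18437 - 1/150)*(-1/29730) = (2765549/150)*(-1/29730) = -2765549/4459500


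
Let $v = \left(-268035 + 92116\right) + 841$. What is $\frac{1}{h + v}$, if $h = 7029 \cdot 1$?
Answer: $- \frac{1}{168049} \approx -5.9506 \cdot 10^{-6}$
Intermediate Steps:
$h = 7029$
$v = -175078$ ($v = -175919 + 841 = -175078$)
$\frac{1}{h + v} = \frac{1}{7029 - 175078} = \frac{1}{-168049} = - \frac{1}{168049}$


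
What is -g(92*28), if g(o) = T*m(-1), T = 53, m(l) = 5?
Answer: -265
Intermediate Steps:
g(o) = 265 (g(o) = 53*5 = 265)
-g(92*28) = -1*265 = -265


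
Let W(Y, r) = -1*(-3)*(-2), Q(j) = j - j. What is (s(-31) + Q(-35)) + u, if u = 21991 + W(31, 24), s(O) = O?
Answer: 21954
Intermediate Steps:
Q(j) = 0
W(Y, r) = -6 (W(Y, r) = 3*(-2) = -6)
u = 21985 (u = 21991 - 6 = 21985)
(s(-31) + Q(-35)) + u = (-31 + 0) + 21985 = -31 + 21985 = 21954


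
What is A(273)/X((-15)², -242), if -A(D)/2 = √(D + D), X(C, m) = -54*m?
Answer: -√546/6534 ≈ -0.0035762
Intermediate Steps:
A(D) = -2*√2*√D (A(D) = -2*√(D + D) = -2*√2*√D)
A(273)/X((-15)², -242) = (-2*√2*√273)/((-54*(-242))) = -2*√546/13068 = -2*√546*(1/13068) = -√546/6534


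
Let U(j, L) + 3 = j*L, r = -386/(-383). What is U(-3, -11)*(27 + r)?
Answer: 321810/383 ≈ 840.24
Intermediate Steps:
r = 386/383 (r = -386*(-1/383) = 386/383 ≈ 1.0078)
U(j, L) = -3 + L*j (U(j, L) = -3 + j*L = -3 + L*j)
U(-3, -11)*(27 + r) = (-3 - 11*(-3))*(27 + 386/383) = (-3 + 33)*(10727/383) = 30*(10727/383) = 321810/383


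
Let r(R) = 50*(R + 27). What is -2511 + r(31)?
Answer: 389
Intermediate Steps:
r(R) = 1350 + 50*R (r(R) = 50*(27 + R) = 1350 + 50*R)
-2511 + r(31) = -2511 + (1350 + 50*31) = -2511 + (1350 + 1550) = -2511 + 2900 = 389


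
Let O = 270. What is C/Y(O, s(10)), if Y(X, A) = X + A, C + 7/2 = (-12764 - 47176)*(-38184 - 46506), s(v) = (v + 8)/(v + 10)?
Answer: 50763185965/2709 ≈ 1.8739e+7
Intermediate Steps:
s(v) = (8 + v)/(10 + v)
C = 10152637193/2 (C = -7/2 + (-12764 - 47176)*(-38184 - 46506) = -7/2 - 59940*(-84690) = -7/2 + 5076318600 = 10152637193/2 ≈ 5.0763e+9)
Y(X, A) = A + X
C/Y(O, s(10)) = 10152637193/(2*((8 + 10)/(10 + 10) + 270)) = 10152637193/(2*(18/20 + 270)) = 10152637193/(2*((1/20)*18 + 270)) = 10152637193/(2*(9/10 + 270)) = 10152637193/(2*(2709/10)) = (10152637193/2)*(10/2709) = 50763185965/2709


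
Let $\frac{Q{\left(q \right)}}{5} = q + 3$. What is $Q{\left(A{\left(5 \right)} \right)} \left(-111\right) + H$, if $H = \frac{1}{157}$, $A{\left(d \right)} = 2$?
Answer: $- \frac{435674}{157} \approx -2775.0$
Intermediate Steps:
$H = \frac{1}{157} \approx 0.0063694$
$Q{\left(q \right)} = 15 + 5 q$ ($Q{\left(q \right)} = 5 \left(q + 3\right) = 5 \left(3 + q\right) = 15 + 5 q$)
$Q{\left(A{\left(5 \right)} \right)} \left(-111\right) + H = \left(15 + 5 \cdot 2\right) \left(-111\right) + \frac{1}{157} = \left(15 + 10\right) \left(-111\right) + \frac{1}{157} = 25 \left(-111\right) + \frac{1}{157} = -2775 + \frac{1}{157} = - \frac{435674}{157}$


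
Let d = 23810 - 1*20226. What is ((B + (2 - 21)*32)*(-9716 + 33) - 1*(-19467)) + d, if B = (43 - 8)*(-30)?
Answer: 16077465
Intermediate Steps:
B = -1050 (B = 35*(-30) = -1050)
d = 3584 (d = 23810 - 20226 = 3584)
((B + (2 - 21)*32)*(-9716 + 33) - 1*(-19467)) + d = ((-1050 + (2 - 21)*32)*(-9716 + 33) - 1*(-19467)) + 3584 = ((-1050 - 19*32)*(-9683) + 19467) + 3584 = ((-1050 - 608)*(-9683) + 19467) + 3584 = (-1658*(-9683) + 19467) + 3584 = (16054414 + 19467) + 3584 = 16073881 + 3584 = 16077465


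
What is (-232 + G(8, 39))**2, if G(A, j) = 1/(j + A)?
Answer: 118875409/2209 ≈ 53814.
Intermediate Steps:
G(A, j) = 1/(A + j)
(-232 + G(8, 39))**2 = (-232 + 1/(8 + 39))**2 = (-232 + 1/47)**2 = (-10903/47)**2 = 118875409/2209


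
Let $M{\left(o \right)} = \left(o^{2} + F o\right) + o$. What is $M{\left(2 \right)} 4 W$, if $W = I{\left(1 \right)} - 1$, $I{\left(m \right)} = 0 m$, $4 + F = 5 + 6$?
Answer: $-80$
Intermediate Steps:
$F = 7$ ($F = -4 + \left(5 + 6\right) = -4 + 11 = 7$)
$I{\left(m \right)} = 0$
$M{\left(o \right)} = o^{2} + 8 o$ ($M{\left(o \right)} = \left(o^{2} + 7 o\right) + o = o^{2} + 8 o$)
$W = -1$ ($W = 0 - 1 = -1$)
$M{\left(2 \right)} 4 W = 2 \left(8 + 2\right) 4 \left(-1\right) = 2 \cdot 10 \cdot 4 \left(-1\right) = 20 \cdot 4 \left(-1\right) = 80 \left(-1\right) = -80$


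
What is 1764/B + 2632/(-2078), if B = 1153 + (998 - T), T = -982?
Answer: -2290232/3255187 ≈ -0.70356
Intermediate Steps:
B = 3133 (B = 1153 + (998 - 1*(-982)) = 1153 + (998 + 982) = 1153 + 1980 = 3133)
1764/B + 2632/(-2078) = 1764/3133 + 2632/(-2078) = 1764*(1/3133) + 2632*(-1/2078) = 1764/3133 - 1316/1039 = -2290232/3255187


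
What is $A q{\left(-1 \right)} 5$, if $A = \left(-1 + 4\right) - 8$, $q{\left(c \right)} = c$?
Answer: $25$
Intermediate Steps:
$A = -5$ ($A = 3 - 8 = -5$)
$A q{\left(-1 \right)} 5 = \left(-5\right) \left(-1\right) 5 = 5 \cdot 5 = 25$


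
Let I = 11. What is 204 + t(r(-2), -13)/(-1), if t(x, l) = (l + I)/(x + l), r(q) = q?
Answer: 3058/15 ≈ 203.87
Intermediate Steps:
t(x, l) = (11 + l)/(l + x) (t(x, l) = (l + 11)/(x + l) = (11 + l)/(l + x))
204 + t(r(-2), -13)/(-1) = 204 + ((11 - 13)/(-13 - 2))/(-1) = 204 + (-2/(-15))*(-1) = 204 - 1/15*(-2)*(-1) = 204 + (2/15)*(-1) = 204 - 2/15 = 3058/15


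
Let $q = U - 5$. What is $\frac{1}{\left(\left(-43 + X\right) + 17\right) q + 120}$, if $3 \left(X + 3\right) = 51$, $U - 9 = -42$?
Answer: $\frac{1}{576} \approx 0.0017361$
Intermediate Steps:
$U = -33$ ($U = 9 - 42 = -33$)
$X = 14$ ($X = -3 + \frac{1}{3} \cdot 51 = -3 + 17 = 14$)
$q = -38$ ($q = -33 - 5 = -38$)
$\frac{1}{\left(\left(-43 + X\right) + 17\right) q + 120} = \frac{1}{\left(\left(-43 + 14\right) + 17\right) \left(-38\right) + 120} = \frac{1}{\left(-29 + 17\right) \left(-38\right) + 120} = \frac{1}{\left(-12\right) \left(-38\right) + 120} = \frac{1}{456 + 120} = \frac{1}{576}$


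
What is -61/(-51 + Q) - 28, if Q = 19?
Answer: -835/32 ≈ -26.094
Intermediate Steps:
-61/(-51 + Q) - 28 = -61/(-51 + 19) - 28 = -61/(-32) - 28 = -61*(-1/32) - 28 = 61/32 - 28 = -835/32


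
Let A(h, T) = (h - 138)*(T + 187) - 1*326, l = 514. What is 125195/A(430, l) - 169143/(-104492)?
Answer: 23824477139/10677306036 ≈ 2.2313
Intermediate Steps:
A(h, T) = -326 + (-138 + h)*(187 + T) (A(h, T) = (-138 + h)*(187 + T) - 326 = -326 + (-138 + h)*(187 + T))
125195/A(430, l) - 169143/(-104492) = 125195/(-26132 - 138*514 + 187*430 + 514*430) - 169143/(-104492) = 125195/(-26132 - 70932 + 80410 + 221020) - 169143*(-1/104492) = 125195/204366 + 169143/104492 = 23824477139/10677306036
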